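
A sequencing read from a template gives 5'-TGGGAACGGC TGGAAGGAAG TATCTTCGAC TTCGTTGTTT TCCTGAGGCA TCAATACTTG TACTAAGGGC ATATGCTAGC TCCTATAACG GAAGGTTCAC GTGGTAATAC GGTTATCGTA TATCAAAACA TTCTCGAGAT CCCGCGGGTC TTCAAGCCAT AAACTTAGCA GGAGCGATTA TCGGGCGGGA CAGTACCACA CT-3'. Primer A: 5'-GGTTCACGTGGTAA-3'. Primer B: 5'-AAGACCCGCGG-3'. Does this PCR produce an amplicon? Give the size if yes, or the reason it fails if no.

Primer A (GGTTCACGTGGTAA) matches the top strand at positions 94–107; it acts as a forward primer.
Primer B's reverse complement is CCGCGGGTCTT, matching the top strand at positions 142–152; it acts as a reverse primer.
The 3' ends face each other across positions 94–152, giving a 59 bp product.

Yes — a 59 bp product.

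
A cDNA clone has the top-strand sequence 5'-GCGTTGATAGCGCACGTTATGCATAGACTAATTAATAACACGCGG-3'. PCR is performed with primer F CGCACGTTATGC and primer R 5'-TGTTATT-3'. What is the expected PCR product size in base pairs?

30 bp

Scanning the template, CGCACGTTATGC occurs at positions 11–22; this primer anneals to the bottom strand there with its 3' end pointing downstream.
The reverse primer's reverse complement is AATAACA, which matches the template at positions 34–40.
The product runs from position 11 to position 40, so its length is 40 − 11 + 1 = 30 bp.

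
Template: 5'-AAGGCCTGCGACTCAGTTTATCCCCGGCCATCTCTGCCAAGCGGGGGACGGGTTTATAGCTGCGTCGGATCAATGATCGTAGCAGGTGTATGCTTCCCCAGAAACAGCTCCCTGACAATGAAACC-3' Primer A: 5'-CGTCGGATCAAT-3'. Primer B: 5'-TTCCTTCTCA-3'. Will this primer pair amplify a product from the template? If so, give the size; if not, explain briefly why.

Primer B (TTCCTTCTCA) does not match the top strand, and its reverse complement TGAGAAGGAA does not match either.
With no annealing site for primer B, no amplification occurs.

No product — primer B has no binding site in the template.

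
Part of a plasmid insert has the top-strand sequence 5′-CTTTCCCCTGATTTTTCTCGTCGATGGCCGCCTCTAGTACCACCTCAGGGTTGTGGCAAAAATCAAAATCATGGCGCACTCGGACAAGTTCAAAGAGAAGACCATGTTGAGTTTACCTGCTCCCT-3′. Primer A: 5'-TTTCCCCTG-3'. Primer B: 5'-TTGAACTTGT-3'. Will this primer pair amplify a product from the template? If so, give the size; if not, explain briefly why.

Primer A (TTTCCCCTG) matches the top strand at positions 2–10; it acts as a forward primer.
Primer B's reverse complement is ACAAGTTCAA, matching the top strand at positions 84–93; it acts as a reverse primer.
The 3' ends face each other across positions 2–93, giving a 92 bp product.

Yes — a 92 bp product.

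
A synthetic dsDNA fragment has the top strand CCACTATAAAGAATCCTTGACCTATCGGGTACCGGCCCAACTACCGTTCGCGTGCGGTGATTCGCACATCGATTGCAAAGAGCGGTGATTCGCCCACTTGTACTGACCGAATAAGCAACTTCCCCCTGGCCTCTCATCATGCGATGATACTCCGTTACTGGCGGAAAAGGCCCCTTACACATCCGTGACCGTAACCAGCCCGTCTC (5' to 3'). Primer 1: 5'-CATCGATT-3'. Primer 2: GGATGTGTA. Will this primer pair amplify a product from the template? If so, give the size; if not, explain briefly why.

Primer 1 (CATCGATT) matches the top strand at positions 67–74; it acts as a forward primer.
Primer 2's reverse complement is TACACATCC, matching the top strand at positions 176–184; it acts as a reverse primer.
The 3' ends face each other across positions 67–184, giving a 118 bp product.

Yes — a 118 bp product.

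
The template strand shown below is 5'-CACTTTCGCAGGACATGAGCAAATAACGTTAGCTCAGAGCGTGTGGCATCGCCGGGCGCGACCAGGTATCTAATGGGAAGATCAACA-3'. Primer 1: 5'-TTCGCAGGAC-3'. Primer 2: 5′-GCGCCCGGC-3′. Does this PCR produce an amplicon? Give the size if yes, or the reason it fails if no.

Primer 1 (TTCGCAGGAC) matches the top strand at positions 5–14; it acts as a forward primer.
Primer 2's reverse complement is GCCGGGCGC, matching the top strand at positions 51–59; it acts as a reverse primer.
The 3' ends face each other across positions 5–59, giving a 55 bp product.

Yes — a 55 bp product.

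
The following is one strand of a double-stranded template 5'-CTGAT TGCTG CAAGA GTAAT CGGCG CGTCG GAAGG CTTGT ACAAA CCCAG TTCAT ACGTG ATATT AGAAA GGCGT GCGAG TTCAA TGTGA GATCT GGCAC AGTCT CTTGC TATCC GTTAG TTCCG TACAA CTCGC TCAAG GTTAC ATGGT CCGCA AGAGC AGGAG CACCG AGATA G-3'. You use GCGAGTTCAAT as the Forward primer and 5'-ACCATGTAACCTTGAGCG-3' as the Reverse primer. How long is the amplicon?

Forward primer GCGAGTTCAAT is found on the top strand at positions 76–86.
The reverse primer's reverse complement is CGCTCAAGGTTACATGGT, which matches the template at positions 133–150.
Amplicon spans positions 76–150: 75 bp.

75 bp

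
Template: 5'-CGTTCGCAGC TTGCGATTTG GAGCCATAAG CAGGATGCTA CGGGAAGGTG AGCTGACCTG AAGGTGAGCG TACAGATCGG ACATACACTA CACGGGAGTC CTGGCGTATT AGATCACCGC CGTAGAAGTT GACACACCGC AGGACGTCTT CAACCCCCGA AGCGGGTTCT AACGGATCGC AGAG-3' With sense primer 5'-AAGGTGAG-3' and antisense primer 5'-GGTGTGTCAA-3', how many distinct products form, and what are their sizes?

The forward primer AAGGTGAG matches the top strand at positions 45–52, 61–68.
The reverse primer's reverse complement is TTGACACACC, matching at positions 129–138.
Each forward site pairs with the reverse site to give a product ending at position 138: sizes 94, 78 bp.

Two products: 94 bp, 78 bp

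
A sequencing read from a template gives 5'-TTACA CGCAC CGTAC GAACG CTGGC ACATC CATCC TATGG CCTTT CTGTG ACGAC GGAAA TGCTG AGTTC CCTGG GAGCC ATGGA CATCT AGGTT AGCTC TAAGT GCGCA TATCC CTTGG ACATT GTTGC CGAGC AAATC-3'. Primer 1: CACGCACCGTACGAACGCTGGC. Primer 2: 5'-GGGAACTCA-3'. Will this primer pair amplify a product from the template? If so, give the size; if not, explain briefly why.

Yes — a 69 bp product.

Primer 1 (CACGCACCGTACGAACGCTGGC) matches the top strand at positions 4–25; it acts as a forward primer.
Primer 2's reverse complement is TGAGTTCCC, matching the top strand at positions 64–72; it acts as a reverse primer.
The 3' ends face each other across positions 4–72, giving a 69 bp product.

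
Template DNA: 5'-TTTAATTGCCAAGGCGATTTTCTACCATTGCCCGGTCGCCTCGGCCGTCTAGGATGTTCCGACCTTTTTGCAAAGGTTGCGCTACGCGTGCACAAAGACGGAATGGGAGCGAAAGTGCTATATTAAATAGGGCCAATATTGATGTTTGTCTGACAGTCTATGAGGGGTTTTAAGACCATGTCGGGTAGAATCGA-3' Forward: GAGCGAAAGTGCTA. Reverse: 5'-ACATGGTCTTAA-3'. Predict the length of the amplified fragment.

Scanning the template, GAGCGAAAGTGCTA occurs at positions 107–120; this primer anneals to the bottom strand there with its 3' end pointing downstream.
Reverse complement of the reverse primer: TTAAGACCATGT. This occurs on the top strand at positions 170–181.
Amplicon spans positions 107–181: 75 bp.

75 bp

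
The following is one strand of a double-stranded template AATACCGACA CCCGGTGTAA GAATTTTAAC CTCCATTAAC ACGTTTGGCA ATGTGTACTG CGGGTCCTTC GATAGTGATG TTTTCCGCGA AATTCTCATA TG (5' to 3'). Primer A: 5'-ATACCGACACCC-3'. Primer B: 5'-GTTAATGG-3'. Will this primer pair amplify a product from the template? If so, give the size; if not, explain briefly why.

Yes — a 39 bp product.

Primer A (ATACCGACACCC) matches the top strand at positions 2–13; it acts as a forward primer.
Primer B's reverse complement is CCATTAAC, matching the top strand at positions 33–40; it acts as a reverse primer.
The 3' ends face each other across positions 2–40, giving a 39 bp product.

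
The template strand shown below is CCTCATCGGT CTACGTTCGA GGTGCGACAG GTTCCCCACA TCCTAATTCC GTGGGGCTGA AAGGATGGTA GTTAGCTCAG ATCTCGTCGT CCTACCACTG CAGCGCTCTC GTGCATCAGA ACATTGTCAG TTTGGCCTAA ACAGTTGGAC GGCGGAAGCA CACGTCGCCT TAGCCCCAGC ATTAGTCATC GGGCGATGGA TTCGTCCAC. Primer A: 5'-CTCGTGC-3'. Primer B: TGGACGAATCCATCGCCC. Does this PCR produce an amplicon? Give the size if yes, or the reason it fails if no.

Yes — a 101 bp product.

Primer A (CTCGTGC) matches the top strand at positions 108–114; it acts as a forward primer.
Primer B's reverse complement is GGGCGATGGATTCGTCCA, matching the top strand at positions 191–208; it acts as a reverse primer.
The 3' ends face each other across positions 108–208, giving a 101 bp product.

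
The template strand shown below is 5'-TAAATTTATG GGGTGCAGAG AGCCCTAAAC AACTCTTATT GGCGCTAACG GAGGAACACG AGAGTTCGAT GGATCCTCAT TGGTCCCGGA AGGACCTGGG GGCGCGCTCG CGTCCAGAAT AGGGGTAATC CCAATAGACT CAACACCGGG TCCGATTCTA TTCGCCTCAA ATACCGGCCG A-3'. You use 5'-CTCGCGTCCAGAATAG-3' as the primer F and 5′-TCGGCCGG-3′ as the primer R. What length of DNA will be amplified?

75 bp

Forward primer CTCGCGTCCAGAATAG is found on the top strand at positions 107–122.
Reverse complement of the reverse primer: CCGGCCGA. This occurs on the top strand at positions 174–181.
The product runs from position 107 to position 181, so its length is 181 − 107 + 1 = 75 bp.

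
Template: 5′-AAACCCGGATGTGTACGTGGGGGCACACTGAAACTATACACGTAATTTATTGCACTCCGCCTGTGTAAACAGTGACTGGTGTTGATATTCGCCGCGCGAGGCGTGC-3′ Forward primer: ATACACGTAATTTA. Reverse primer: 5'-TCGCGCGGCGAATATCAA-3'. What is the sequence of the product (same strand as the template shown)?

Forward primer ATACACGTAATTTA is found on the top strand at positions 36–49.
Reverse complement of the reverse primer: TTGATATTCGCCGCGCGA. This occurs on the top strand at positions 82–99.
The product is the template from position 36 through 99 (64 bp).

5'-ATACACGTAATTTATTGCACTCCGCCTGTGTAAACAGTGACTGGTGTTGATATTCGCCGCGCGA-3'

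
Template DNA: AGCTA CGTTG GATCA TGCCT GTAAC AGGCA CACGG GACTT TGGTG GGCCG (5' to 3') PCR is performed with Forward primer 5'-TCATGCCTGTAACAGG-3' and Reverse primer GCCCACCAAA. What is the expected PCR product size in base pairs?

Scanning the template, TCATGCCTGTAACAGG occurs at positions 13–28; this primer anneals to the bottom strand there with its 3' end pointing downstream.
The reverse primer's reverse complement is TTTGGTGGGC, which matches the template at positions 39–48.
Product length = (reverse-primer end) − (forward-primer start) + 1 = 48 − 13 + 1 = 36 bp.

36 bp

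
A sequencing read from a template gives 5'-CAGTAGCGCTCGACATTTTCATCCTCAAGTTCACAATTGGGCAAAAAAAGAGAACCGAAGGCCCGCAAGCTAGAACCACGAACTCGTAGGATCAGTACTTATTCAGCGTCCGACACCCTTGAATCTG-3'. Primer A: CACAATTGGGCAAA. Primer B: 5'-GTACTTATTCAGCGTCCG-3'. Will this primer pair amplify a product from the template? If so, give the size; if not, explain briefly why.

Primer A (CACAATTGGGCAAA) matches the top strand at positions 32–45 (3' end points downstream).
Primer B (GTACTTATTCAGCGTCCG) also matches the top strand directly, at positions 95–112 — its reverse complement CGGACGCTGAATAAGTAC is not present.
Both primers anneal to the bottom strand with 3' ends pointing the same way, so neither can prime synthesis back toward the other.

No product — both primers anneal to the same strand and extend in the same direction.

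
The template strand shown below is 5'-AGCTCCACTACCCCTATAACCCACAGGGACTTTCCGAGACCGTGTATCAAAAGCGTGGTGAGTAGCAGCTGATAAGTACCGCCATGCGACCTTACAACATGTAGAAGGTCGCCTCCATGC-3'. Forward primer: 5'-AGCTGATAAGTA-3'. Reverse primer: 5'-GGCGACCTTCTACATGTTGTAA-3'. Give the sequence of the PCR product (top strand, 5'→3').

The forward primer matches the template at positions 67–78.
The reverse primer's reverse complement is TTACAACATGTAGAAGGTCGCC, which matches the template at positions 92–113.
The product is the template from position 67 through 113 (47 bp).

5'-AGCTGATAAGTACCGCCATGCGACCTTACAACATGTAGAAGGTCGCC-3'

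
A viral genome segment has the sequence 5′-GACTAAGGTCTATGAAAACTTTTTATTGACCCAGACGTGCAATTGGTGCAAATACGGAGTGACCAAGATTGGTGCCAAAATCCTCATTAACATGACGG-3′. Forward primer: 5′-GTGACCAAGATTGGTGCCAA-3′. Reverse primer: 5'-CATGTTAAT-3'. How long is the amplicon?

36 bp

The forward primer matches the template at positions 59–78.
The reverse primer's reverse complement is ATTAACATG, which matches the template at positions 86–94.
Product length = (reverse-primer end) − (forward-primer start) + 1 = 94 − 59 + 1 = 36 bp.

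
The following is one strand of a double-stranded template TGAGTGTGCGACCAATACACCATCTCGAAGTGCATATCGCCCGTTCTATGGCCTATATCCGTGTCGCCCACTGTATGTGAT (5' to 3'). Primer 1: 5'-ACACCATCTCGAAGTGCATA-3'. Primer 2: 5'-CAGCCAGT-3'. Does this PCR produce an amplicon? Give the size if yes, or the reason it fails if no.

Primer 2 (CAGCCAGT) does not match the top strand, and its reverse complement ACTGGCTG does not match either.
With no annealing site for primer 2, no amplification occurs.

No product — primer 2 has no binding site in the template.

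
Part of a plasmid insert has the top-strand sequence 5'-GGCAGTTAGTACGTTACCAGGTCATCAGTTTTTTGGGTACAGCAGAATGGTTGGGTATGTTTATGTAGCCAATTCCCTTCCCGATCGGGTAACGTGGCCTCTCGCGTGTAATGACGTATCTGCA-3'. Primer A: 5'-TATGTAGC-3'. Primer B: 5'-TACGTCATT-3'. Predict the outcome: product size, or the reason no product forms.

Primer A (TATGTAGC) matches the top strand at positions 62–69; it acts as a forward primer.
Primer B's reverse complement is AATGACGTA, matching the top strand at positions 110–118; it acts as a reverse primer.
The 3' ends face each other across positions 62–118, giving a 57 bp product.

Yes — a 57 bp product.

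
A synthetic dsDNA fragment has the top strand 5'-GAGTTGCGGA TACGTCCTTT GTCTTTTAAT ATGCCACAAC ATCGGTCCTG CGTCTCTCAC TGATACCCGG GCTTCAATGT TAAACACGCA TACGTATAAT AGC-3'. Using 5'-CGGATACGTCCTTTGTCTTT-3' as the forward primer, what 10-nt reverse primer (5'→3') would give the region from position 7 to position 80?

The product's 3' end on the top strand is position 80.
The reverse primer anneals to the top strand over positions 71–80, i.e. to GCTTCAATGT.
Its sequence written 5'→3' is the reverse complement: ACATTGAAGC.

5'-ACATTGAAGC-3'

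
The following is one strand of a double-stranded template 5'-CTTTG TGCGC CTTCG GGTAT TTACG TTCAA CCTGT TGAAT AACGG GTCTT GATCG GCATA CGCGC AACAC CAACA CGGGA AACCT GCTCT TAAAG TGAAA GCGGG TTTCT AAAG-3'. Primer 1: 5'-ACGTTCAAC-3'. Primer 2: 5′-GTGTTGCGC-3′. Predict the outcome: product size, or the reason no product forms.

Yes — a 48 bp product.

Primer 1 (ACGTTCAAC) matches the top strand at positions 23–31; it acts as a forward primer.
Primer 2's reverse complement is GCGCAACAC, matching the top strand at positions 62–70; it acts as a reverse primer.
The 3' ends face each other across positions 23–70, giving a 48 bp product.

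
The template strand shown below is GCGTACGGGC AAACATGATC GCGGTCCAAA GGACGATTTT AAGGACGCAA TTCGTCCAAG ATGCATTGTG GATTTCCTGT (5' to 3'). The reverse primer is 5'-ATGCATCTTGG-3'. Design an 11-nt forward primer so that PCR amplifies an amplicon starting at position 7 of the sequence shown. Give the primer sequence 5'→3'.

The reverse primer's reverse complement CCAAGATGCAT matches the template at positions 56–66; the product starts at position 7.
The forward primer is identical to the top strand over positions 7–17: GGGCAAACATG.

5'-GGGCAAACATG-3'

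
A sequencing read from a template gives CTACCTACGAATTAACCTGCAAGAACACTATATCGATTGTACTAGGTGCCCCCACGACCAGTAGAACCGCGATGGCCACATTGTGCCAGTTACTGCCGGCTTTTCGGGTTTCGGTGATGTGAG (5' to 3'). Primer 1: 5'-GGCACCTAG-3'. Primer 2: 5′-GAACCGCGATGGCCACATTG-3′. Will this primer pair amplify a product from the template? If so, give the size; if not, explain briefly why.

No product — the primers' 3' ends point away from each other.

Primer 1 (GGCACCTAG) has reverse complement CTAGGTGCC, which matches the top strand at positions 42–50; primer 1 anneals to the top strand there with its 3' end pointing upstream toward position 42.
Primer 2 (GAACCGCGATGGCCACATTG) matches the top strand directly at positions 64–83; it anneals to the bottom strand with its 3' end pointing downstream toward position 83.
The 3' ends diverge (primer 1 extends toward position 1, primer 2 toward position 123), so the primers never converge on a shared product.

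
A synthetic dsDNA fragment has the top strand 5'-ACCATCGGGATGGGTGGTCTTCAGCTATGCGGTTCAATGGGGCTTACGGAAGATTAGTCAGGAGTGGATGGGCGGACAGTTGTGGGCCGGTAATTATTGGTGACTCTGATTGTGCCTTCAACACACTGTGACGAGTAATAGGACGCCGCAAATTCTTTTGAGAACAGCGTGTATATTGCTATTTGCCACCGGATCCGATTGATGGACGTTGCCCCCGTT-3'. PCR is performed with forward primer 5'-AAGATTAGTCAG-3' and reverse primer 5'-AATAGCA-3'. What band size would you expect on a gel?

134 bp

Forward primer AAGATTAGTCAG is found on the top strand at positions 50–61.
Reverse complement of the reverse primer: TGCTATT. This occurs on the top strand at positions 177–183.
Product length = (reverse-primer end) − (forward-primer start) + 1 = 183 − 50 + 1 = 134 bp.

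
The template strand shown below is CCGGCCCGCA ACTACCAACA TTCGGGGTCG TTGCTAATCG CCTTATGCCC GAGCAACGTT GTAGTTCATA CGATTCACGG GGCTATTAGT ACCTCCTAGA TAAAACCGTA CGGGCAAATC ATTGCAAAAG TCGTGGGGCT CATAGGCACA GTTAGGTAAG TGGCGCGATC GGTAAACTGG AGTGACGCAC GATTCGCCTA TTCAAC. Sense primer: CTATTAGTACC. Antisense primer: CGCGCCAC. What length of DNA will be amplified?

Forward primer CTATTAGTACC is found on the top strand at positions 83–93.
Reverse complement of the reverse primer: GTGGCGCG. This occurs on the top strand at positions 160–167.
Amplicon spans positions 83–167: 85 bp.

85 bp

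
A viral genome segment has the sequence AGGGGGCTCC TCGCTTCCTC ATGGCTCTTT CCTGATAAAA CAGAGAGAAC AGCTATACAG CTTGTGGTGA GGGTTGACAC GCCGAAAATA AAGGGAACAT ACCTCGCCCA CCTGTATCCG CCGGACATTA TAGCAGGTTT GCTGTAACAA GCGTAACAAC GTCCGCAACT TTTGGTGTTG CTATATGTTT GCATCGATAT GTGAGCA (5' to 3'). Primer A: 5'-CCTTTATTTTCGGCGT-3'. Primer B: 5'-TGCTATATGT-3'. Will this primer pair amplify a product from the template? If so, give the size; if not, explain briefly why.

Primer A (CCTTTATTTTCGGCGT) has reverse complement ACGCCGAAAATAAAGG, which matches the top strand at positions 79–94; primer A anneals to the top strand there with its 3' end pointing upstream toward position 79.
Primer B (TGCTATATGT) matches the top strand directly at positions 179–188; it anneals to the bottom strand with its 3' end pointing downstream toward position 188.
The 3' ends diverge (primer A extends toward position 1, primer B toward position 207), so the primers never converge on a shared product.

No product — the primers' 3' ends point away from each other.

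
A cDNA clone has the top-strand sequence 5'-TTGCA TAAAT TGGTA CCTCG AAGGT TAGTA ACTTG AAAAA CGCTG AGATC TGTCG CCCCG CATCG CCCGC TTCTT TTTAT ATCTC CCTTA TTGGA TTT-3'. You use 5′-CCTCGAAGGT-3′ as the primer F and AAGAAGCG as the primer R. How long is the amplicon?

Forward primer CCTCGAAGGT is found on the top strand at positions 16–25.
The reverse primer's reverse complement is CGCTTCTT, which matches the template at positions 68–75.
Product length = (reverse-primer end) − (forward-primer start) + 1 = 75 − 16 + 1 = 60 bp.

60 bp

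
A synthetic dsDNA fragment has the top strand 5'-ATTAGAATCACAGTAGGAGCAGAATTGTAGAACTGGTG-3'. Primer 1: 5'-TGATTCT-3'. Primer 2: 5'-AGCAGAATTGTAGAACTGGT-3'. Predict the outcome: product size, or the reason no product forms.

No product — the primers' 3' ends point away from each other.

Primer 1 (TGATTCT) has reverse complement AGAATCA, which matches the top strand at positions 4–10; primer 1 anneals to the top strand there with its 3' end pointing upstream toward position 4.
Primer 2 (AGCAGAATTGTAGAACTGGT) matches the top strand directly at positions 18–37; it anneals to the bottom strand with its 3' end pointing downstream toward position 37.
The 3' ends diverge (primer 1 extends toward position 1, primer 2 toward position 38), so the primers never converge on a shared product.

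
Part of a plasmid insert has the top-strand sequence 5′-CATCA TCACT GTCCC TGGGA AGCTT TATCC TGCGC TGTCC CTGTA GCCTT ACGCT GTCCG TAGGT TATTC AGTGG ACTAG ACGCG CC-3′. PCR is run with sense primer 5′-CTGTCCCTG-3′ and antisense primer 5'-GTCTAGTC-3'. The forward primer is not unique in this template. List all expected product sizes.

The forward primer CTGTCCCTG matches the top strand at positions 9–17, 35–43.
The reverse primer's reverse complement is GACTAGAC, matching at positions 75–82.
Each forward site pairs with the reverse site to give a product ending at position 82: sizes 74, 48 bp.

74 bp, 48 bp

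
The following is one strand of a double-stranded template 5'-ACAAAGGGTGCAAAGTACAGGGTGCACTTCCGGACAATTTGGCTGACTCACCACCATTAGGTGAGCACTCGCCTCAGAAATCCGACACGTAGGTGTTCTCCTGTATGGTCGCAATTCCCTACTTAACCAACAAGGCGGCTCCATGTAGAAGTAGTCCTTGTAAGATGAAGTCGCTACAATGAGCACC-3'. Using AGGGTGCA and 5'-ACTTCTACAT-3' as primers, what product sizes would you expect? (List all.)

The forward primer AGGGTGCA matches the top strand at positions 5–12, 19–26.
The reverse primer's reverse complement is ATGTAGAAGT, matching at positions 143–152.
Each forward site pairs with the reverse site to give a product ending at position 152: sizes 148, 134 bp.

148 bp, 134 bp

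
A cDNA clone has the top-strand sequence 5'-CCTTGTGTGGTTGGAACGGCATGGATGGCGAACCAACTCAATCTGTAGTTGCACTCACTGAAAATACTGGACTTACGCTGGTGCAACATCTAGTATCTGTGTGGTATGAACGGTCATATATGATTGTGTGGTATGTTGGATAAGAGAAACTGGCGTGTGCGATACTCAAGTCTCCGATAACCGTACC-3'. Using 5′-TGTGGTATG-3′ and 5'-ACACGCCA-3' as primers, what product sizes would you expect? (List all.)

59 bp, 32 bp

The forward primer TGTGGTATG matches the top strand at positions 100–108, 127–135.
The reverse primer's reverse complement is TGGCGTGT, matching at positions 151–158.
Each forward site pairs with the reverse site to give a product ending at position 158: sizes 59, 32 bp.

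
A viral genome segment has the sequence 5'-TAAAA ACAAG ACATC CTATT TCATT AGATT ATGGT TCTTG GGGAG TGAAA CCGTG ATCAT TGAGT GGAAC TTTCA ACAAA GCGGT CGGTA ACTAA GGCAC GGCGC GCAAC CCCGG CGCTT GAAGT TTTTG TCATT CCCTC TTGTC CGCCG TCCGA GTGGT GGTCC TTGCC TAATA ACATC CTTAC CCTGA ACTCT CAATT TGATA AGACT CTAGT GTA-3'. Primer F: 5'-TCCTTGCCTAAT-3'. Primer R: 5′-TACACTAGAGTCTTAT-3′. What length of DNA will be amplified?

Forward primer TCCTTGCCTAAT is found on the top strand at positions 163–174.
The reverse primer's reverse complement is ATAAGACTCTAGTGTA, which matches the template at positions 203–218.
The product runs from position 163 to position 218, so its length is 218 − 163 + 1 = 56 bp.

56 bp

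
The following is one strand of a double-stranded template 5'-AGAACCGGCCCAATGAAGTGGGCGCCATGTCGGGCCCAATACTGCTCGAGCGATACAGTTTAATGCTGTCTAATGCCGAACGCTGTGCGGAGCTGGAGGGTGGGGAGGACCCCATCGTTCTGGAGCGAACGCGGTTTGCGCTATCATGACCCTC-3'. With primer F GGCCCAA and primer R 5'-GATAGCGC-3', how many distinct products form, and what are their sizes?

The forward primer GGCCCAA matches the top strand at positions 7–13, 33–39.
The reverse primer's reverse complement is GCGCTATC, matching at positions 138–145.
Each forward site pairs with the reverse site to give a product ending at position 145: sizes 139, 113 bp.

Two products: 139 bp, 113 bp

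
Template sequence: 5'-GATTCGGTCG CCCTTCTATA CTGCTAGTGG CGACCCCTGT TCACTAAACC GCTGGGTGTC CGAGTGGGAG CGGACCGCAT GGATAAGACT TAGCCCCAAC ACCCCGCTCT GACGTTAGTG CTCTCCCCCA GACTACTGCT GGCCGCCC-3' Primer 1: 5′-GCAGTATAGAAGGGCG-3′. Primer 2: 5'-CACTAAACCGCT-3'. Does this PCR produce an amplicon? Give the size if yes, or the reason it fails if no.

Primer 1 (GCAGTATAGAAGGGCG) has reverse complement CGCCCTTCTATACTGC, which matches the top strand at positions 9–24; primer 1 anneals to the top strand there with its 3' end pointing upstream toward position 9.
Primer 2 (CACTAAACCGCT) matches the top strand directly at positions 42–53; it anneals to the bottom strand with its 3' end pointing downstream toward position 53.
The 3' ends diverge (primer 1 extends toward position 1, primer 2 toward position 148), so the primers never converge on a shared product.

No product — the primers' 3' ends point away from each other.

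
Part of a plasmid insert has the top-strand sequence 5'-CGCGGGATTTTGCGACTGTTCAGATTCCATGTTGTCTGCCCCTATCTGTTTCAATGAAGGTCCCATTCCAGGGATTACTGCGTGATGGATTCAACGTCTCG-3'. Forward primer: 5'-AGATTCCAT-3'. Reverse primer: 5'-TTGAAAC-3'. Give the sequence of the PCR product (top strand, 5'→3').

5'-AGATTCCATGTTGTCTGCCCCTATCTGTTTCAA-3'

Forward primer AGATTCCAT is found on the top strand at positions 22–30.
Taking the reverse complement of TTGAAAC gives GTTTCAA, found at positions 48–54 on the template; the primer anneals here to the top strand with its 3' end pointing upstream.
The product is the template from position 22 through 54 (33 bp).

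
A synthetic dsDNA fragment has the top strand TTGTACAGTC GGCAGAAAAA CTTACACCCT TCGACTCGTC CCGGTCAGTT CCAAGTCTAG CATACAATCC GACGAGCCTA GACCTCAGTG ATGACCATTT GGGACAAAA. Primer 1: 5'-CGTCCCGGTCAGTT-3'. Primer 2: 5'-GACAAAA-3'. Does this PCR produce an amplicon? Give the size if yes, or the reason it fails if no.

Primer 1 (CGTCCCGGTCAGTT) matches the top strand at positions 37–50 (3' end points downstream).
Primer 2 (GACAAAA) also matches the top strand directly, at positions 103–109 — its reverse complement TTTTGTC is not present.
Both primers anneal to the bottom strand with 3' ends pointing the same way, so neither can prime synthesis back toward the other.

No product — both primers anneal to the same strand and extend in the same direction.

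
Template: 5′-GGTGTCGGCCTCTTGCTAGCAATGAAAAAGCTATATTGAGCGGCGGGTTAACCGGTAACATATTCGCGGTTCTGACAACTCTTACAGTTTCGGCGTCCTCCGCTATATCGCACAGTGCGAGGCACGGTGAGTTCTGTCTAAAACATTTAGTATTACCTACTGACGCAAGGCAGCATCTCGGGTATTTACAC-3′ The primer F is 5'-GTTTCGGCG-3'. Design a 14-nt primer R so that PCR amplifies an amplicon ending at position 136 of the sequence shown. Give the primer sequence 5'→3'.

5'-CAGAACTCACCGTG-3'

The forward primer binds at positions 87–95; the product's 3' end on the top strand is position 136.
The reverse primer anneals to the top strand over positions 123–136, i.e. to CACGGTGAGTTCTG.
Its sequence written 5'→3' is the reverse complement: CAGAACTCACCGTG.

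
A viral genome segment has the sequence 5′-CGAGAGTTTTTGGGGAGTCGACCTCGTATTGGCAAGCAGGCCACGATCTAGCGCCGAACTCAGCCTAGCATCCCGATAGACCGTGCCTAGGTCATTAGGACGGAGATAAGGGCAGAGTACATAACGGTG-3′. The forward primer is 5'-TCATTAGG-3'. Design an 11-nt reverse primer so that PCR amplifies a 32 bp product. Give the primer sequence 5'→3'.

5'-TATGTACTCTG-3'

The forward primer binds at positions 92–99, so a 32 bp product ends at position 92 + 32 − 1 = 123.
The reverse primer anneals to the top strand over positions 113–123, i.e. to CAGAGTACATA.
Its sequence written 5'→3' is the reverse complement: TATGTACTCTG.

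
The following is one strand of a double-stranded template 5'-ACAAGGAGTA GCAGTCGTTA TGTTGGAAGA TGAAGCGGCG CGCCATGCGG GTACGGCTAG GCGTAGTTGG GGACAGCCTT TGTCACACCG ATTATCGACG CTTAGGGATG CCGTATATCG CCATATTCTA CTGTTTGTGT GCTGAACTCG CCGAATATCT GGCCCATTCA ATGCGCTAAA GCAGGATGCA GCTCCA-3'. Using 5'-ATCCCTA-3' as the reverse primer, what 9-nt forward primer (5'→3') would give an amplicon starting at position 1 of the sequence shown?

The reverse primer's reverse complement TAGGGAT matches the template at positions 103–109; the product starts at position 1.
The forward primer is identical to the top strand over positions 1–9: ACAAGGAGT.

5'-ACAAGGAGT-3'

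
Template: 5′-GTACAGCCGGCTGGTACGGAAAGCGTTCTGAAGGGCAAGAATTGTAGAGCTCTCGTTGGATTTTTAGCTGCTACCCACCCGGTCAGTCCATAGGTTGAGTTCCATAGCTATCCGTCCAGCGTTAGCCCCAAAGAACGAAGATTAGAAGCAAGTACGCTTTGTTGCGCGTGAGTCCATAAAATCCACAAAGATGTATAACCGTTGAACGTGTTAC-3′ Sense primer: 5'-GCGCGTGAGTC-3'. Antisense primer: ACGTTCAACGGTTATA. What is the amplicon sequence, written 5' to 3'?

Scanning the template, GCGCGTGAGTC occurs at positions 164–174; this primer anneals to the bottom strand there with its 3' end pointing downstream.
Reverse complement of the reverse primer: TATAACCGTTGAACGT. This occurs on the top strand at positions 194–209.
The product is the template from position 164 through 209 (46 bp).

5'-GCGCGTGAGTCCATAAAATCCACAAAGATGTATAACCGTTGAACGT-3'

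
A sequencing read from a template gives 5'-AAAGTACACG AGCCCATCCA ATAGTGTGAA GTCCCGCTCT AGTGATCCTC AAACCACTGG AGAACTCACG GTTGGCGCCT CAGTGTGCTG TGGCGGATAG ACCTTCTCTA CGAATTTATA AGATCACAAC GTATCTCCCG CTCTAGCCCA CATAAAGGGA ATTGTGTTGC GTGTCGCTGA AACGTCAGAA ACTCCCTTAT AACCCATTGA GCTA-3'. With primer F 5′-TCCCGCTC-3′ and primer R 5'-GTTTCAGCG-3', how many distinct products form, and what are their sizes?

The forward primer TCCCGCTC matches the top strand at positions 32–39, 136–143.
The reverse primer's reverse complement is CGCTGAAAC, matching at positions 175–183.
Each forward site pairs with the reverse site to give a product ending at position 183: sizes 152, 48 bp.

Two products: 152 bp, 48 bp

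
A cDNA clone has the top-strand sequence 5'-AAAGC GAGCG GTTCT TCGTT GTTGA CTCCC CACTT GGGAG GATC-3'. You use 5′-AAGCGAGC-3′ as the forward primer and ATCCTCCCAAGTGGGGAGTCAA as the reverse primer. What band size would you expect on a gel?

42 bp

Scanning the template, AAGCGAGC occurs at positions 2–9; this primer anneals to the bottom strand there with its 3' end pointing downstream.
Taking the reverse complement of ATCCTCCCAAGTGGGGAGTCAA gives TTGACTCCCCACTTGGGAGGAT, found at positions 22–43 on the template; the primer anneals here to the top strand with its 3' end pointing upstream.
Product length = (reverse-primer end) − (forward-primer start) + 1 = 43 − 2 + 1 = 42 bp.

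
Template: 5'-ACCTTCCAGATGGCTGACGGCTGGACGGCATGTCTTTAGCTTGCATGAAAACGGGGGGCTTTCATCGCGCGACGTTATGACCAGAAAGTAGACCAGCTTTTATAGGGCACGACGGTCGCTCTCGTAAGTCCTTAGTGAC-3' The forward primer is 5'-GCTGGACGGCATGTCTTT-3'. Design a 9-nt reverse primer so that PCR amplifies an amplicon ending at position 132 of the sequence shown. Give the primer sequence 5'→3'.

5'-AGGACTTAC-3'

The forward primer binds at positions 20–37; the product's 3' end on the top strand is position 132.
The reverse primer anneals to the top strand over positions 124–132, i.e. to GTAAGTCCT.
Its sequence written 5'→3' is the reverse complement: AGGACTTAC.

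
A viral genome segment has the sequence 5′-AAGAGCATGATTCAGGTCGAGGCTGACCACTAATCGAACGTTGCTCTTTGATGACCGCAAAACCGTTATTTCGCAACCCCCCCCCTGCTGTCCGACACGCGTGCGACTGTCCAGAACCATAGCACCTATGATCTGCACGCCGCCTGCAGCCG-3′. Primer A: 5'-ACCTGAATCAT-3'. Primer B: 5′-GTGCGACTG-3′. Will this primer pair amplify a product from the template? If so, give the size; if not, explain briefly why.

No product — the primers' 3' ends point away from each other.

Primer A (ACCTGAATCAT) has reverse complement ATGATTCAGGT, which matches the top strand at positions 7–17; primer A anneals to the top strand there with its 3' end pointing upstream toward position 7.
Primer B (GTGCGACTG) matches the top strand directly at positions 101–109; it anneals to the bottom strand with its 3' end pointing downstream toward position 109.
The 3' ends diverge (primer A extends toward position 1, primer B toward position 152), so the primers never converge on a shared product.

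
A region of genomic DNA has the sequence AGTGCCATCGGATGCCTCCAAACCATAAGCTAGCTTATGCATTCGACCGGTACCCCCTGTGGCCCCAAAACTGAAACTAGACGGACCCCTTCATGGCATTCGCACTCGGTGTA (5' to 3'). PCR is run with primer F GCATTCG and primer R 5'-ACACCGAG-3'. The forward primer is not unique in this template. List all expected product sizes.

The forward primer GCATTCG matches the top strand at positions 39–45, 96–102.
The reverse primer's reverse complement is CTCGGTGT, matching at positions 105–112.
Each forward site pairs with the reverse site to give a product ending at position 112: sizes 74, 17 bp.

74 bp, 17 bp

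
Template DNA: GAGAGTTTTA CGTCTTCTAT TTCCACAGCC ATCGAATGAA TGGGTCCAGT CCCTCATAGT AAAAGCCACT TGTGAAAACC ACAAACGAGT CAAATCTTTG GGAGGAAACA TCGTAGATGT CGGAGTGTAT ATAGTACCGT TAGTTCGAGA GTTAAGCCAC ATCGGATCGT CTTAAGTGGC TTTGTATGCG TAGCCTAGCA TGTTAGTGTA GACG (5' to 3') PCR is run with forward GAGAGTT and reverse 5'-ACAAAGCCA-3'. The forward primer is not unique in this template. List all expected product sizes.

185 bp, 39 bp

The forward primer GAGAGTT matches the top strand at positions 1–7, 147–153.
The reverse primer's reverse complement is TGGCTTTGT, matching at positions 177–185.
Each forward site pairs with the reverse site to give a product ending at position 185: sizes 185, 39 bp.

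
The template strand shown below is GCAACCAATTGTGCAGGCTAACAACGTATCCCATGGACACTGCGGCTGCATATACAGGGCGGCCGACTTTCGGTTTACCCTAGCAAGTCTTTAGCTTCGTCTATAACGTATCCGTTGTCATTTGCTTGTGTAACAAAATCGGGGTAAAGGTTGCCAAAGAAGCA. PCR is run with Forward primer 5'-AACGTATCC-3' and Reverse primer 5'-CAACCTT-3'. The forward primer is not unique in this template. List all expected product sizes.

131 bp, 49 bp

The forward primer AACGTATCC matches the top strand at positions 23–31, 105–113.
The reverse primer's reverse complement is AAGGTTG, matching at positions 147–153.
Each forward site pairs with the reverse site to give a product ending at position 153: sizes 131, 49 bp.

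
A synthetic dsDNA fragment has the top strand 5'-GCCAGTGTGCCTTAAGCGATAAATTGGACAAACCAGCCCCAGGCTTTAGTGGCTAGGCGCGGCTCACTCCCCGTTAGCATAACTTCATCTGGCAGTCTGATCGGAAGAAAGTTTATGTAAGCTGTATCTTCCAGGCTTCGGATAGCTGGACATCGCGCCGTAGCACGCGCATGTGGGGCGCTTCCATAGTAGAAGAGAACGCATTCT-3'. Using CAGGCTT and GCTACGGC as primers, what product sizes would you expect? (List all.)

The forward primer CAGGCTT matches the top strand at positions 40–46, 132–138.
The reverse primer's reverse complement is GCCGTAGC, matching at positions 157–164.
Each forward site pairs with the reverse site to give a product ending at position 164: sizes 125, 33 bp.

125 bp, 33 bp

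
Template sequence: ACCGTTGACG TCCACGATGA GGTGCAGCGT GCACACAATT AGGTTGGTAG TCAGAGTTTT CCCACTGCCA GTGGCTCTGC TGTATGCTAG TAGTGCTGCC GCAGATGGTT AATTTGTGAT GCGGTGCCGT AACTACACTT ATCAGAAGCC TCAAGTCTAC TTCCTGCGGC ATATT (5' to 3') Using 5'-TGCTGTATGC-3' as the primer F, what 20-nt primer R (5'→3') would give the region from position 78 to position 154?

The product's 3' end on the top strand is position 154.
The reverse primer anneals to the top strand over positions 135–154, i.e. to ACACTTATCAGAAGCCTCAA.
Its sequence written 5'→3' is the reverse complement: TTGAGGCTTCTGATAAGTGT.

5'-TTGAGGCTTCTGATAAGTGT-3'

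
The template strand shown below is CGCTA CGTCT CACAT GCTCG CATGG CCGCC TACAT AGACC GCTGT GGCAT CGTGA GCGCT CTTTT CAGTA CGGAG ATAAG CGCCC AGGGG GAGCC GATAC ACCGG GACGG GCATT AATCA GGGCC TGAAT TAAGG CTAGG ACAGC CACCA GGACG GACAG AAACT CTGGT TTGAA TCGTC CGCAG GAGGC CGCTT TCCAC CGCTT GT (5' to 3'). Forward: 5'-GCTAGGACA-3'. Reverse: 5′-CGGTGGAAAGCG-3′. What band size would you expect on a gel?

68 bp

The forward primer matches the template at positions 135–143.
Reverse complement of the reverse primer: CGCTTTCCACCG. This occurs on the top strand at positions 191–202.
Amplicon spans positions 135–202: 68 bp.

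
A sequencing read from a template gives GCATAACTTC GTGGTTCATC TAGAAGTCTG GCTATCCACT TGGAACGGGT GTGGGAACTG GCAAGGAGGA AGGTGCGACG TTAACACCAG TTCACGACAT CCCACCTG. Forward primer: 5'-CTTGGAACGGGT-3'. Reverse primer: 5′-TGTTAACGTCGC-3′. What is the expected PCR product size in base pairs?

The forward primer matches the template at positions 39–50.
Taking the reverse complement of TGTTAACGTCGC gives GCGACGTTAACA, found at positions 75–86 on the template; the primer anneals here to the top strand with its 3' end pointing upstream.
Amplicon spans positions 39–86: 48 bp.

48 bp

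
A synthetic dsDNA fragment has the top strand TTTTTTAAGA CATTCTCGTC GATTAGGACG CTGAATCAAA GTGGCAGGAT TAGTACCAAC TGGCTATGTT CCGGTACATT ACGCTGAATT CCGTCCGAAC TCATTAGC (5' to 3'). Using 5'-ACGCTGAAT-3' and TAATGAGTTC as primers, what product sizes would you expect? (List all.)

79 bp, 26 bp

The forward primer ACGCTGAAT matches the top strand at positions 28–36, 81–89.
The reverse primer's reverse complement is GAACTCATTA, matching at positions 97–106.
Each forward site pairs with the reverse site to give a product ending at position 106: sizes 79, 26 bp.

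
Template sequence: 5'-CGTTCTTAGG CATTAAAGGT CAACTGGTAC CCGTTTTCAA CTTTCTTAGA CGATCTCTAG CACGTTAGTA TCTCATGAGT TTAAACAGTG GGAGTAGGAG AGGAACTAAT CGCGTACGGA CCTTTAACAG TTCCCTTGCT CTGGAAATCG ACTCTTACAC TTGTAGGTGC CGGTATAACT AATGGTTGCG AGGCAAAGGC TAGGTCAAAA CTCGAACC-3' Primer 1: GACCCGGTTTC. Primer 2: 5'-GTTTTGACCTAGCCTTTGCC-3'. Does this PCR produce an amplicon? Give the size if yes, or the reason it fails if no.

No product — primer 1 has no binding site in the template.

Primer 1 (GACCCGGTTTC) does not match the top strand, and its reverse complement GAAACCGGGTC does not match either.
With no annealing site for primer 1, no amplification occurs.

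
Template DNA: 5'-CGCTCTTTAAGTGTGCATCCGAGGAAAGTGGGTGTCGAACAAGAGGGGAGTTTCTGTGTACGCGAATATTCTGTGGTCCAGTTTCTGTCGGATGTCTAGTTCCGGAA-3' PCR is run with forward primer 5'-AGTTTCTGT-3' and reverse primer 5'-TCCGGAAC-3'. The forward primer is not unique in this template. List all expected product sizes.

58 bp, 27 bp

The forward primer AGTTTCTGT matches the top strand at positions 49–57, 80–88.
The reverse primer's reverse complement is GTTCCGGA, matching at positions 99–106.
Each forward site pairs with the reverse site to give a product ending at position 106: sizes 58, 27 bp.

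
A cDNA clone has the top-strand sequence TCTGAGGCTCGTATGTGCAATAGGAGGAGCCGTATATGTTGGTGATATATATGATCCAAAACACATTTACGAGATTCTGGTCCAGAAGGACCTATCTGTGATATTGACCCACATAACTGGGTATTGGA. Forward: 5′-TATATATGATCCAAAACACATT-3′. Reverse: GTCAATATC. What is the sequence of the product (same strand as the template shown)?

5'-TATATATGATCCAAAACACATTTACGAGATTCTGGTCCAGAAGGACCTATCTGTGATATTGAC-3'

Forward primer TATATATGATCCAAAACACATT is found on the top strand at positions 46–67.
Taking the reverse complement of GTCAATATC gives GATATTGAC, found at positions 100–108 on the template; the primer anneals here to the top strand with its 3' end pointing upstream.
The product is the template from position 46 through 108 (63 bp).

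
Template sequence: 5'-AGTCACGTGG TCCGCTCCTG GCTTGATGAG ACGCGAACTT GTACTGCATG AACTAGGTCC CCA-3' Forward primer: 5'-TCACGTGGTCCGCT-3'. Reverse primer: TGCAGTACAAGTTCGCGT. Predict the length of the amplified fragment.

46 bp

Forward primer TCACGTGGTCCGCT is found on the top strand at positions 3–16.
The reverse primer's reverse complement is ACGCGAACTTGTACTGCA, which matches the template at positions 31–48.
Amplicon spans positions 3–48: 46 bp.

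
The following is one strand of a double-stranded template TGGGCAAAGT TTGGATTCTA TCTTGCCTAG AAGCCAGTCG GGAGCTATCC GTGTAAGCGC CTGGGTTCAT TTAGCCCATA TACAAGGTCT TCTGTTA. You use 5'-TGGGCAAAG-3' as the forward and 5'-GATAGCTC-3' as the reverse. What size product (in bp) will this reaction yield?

Scanning the template, TGGGCAAAG occurs at positions 1–9; this primer anneals to the bottom strand there with its 3' end pointing downstream.
The reverse primer's reverse complement is GAGCTATC, which matches the template at positions 42–49.
Product length = (reverse-primer end) − (forward-primer start) + 1 = 49 − 1 + 1 = 49 bp.

49 bp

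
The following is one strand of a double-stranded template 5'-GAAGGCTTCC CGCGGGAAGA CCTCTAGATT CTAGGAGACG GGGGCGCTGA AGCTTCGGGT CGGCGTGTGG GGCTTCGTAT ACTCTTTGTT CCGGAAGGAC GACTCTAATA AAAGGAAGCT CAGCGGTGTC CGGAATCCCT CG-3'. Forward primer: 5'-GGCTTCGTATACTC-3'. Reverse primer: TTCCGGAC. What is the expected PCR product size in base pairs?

65 bp

The forward primer matches the template at positions 71–84.
The reverse primer's reverse complement is GTCCGGAA, which matches the template at positions 128–135.
Product length = (reverse-primer end) − (forward-primer start) + 1 = 135 − 71 + 1 = 65 bp.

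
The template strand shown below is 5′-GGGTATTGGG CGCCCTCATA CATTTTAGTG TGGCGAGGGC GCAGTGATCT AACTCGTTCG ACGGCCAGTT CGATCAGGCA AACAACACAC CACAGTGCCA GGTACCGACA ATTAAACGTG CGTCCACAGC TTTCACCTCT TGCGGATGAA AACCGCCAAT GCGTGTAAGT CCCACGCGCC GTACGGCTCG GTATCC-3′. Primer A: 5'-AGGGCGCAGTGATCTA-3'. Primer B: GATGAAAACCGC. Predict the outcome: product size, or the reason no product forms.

No product — both primers anneal to the same strand and extend in the same direction.

Primer A (AGGGCGCAGTGATCTA) matches the top strand at positions 36–51 (3' end points downstream).
Primer B (GATGAAAACCGC) also matches the top strand directly, at positions 145–156 — its reverse complement GCGGTTTTCATC is not present.
Both primers anneal to the bottom strand with 3' ends pointing the same way, so neither can prime synthesis back toward the other.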